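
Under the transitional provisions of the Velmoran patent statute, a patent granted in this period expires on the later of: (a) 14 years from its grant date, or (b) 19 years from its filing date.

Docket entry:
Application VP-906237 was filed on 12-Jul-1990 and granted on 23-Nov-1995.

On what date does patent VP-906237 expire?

(a) grant + 14 years → 23 November 2009.
(b) filing + 19 years → 12 July 2009.
Later of the two: 23 November 2009.

November 23, 2009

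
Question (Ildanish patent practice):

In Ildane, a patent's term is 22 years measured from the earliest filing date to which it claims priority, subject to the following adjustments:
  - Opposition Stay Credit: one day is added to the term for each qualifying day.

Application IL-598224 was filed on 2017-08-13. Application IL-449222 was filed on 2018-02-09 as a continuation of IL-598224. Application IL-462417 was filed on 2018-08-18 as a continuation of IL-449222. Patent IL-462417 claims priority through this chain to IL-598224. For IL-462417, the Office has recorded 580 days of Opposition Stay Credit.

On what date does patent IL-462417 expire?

March 15, 2041

Earliest priority filing: 13 August 2017.
Base term: 13 August 2017 + 22 years → 13 August 2039.
Opposition Stay Credit: +580 days → 15 March 2041.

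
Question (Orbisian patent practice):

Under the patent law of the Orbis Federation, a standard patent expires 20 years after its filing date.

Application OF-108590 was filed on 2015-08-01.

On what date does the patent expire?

Filing date + 20 years → 1 August 2035.

August 1, 2035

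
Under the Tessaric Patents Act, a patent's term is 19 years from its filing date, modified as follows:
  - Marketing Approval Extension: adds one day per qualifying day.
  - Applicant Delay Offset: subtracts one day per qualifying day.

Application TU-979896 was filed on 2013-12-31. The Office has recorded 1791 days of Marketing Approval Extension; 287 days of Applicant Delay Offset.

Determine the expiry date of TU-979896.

Base term: filing date + 19 years → 31 December 2032.
Marketing Approval Extension: +1791 days → 26 November 2037.
Applicant Delay Offset: −287 days → 12 February 2037.

February 12, 2037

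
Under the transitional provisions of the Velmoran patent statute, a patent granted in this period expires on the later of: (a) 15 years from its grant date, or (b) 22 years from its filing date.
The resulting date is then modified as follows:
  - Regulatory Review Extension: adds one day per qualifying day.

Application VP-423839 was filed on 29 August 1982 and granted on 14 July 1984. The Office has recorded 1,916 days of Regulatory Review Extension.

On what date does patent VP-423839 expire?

2009-11-27

(a) grant + 15 years → 14 July 1999.
(b) filing + 22 years → 29 August 2004.
Later of the two: 29 August 2004.
Regulatory Review Extension: +1916 days → 27 November 2009.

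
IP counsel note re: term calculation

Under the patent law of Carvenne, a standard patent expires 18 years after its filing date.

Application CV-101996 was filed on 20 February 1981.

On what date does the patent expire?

1999-02-20

Filing date + 18 years → 20 February 1999.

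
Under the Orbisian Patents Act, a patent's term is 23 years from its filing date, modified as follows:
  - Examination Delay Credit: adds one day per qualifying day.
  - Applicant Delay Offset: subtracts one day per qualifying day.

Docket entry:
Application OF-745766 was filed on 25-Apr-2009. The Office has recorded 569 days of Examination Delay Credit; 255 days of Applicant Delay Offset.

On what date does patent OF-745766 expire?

2033-03-05

Base term: filing date + 23 years → 25 April 2032.
Examination Delay Credit: +569 days → 15 November 2033.
Applicant Delay Offset: −255 days → 5 March 2033.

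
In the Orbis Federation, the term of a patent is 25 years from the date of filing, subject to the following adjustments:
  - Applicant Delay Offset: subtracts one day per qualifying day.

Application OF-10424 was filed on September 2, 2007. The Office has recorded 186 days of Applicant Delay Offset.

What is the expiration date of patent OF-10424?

Base term: filing date + 25 years → 2 September 2032.
Applicant Delay Offset: −186 days → 29 February 2032.

February 29, 2032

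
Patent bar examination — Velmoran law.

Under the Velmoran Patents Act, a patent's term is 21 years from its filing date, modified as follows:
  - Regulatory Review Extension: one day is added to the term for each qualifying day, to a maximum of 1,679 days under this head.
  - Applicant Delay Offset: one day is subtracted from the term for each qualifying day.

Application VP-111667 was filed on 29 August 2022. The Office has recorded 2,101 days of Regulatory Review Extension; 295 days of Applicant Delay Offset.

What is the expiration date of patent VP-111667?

2047-06-13

Base term: filing date + 21 years → 29 August 2043.
Regulatory Review Extension: 2101 days claimed exceeds the 1679-day cap, so +1679 days → 3 April 2048.
Applicant Delay Offset: −295 days → 13 June 2047.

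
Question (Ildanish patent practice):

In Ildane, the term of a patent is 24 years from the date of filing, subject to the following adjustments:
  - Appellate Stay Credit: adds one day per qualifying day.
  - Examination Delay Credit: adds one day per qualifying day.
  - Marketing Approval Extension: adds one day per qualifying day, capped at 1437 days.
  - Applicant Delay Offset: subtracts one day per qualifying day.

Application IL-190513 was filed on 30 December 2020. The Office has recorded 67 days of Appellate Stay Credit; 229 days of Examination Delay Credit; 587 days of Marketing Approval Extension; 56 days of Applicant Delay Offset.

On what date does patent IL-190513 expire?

Base term: filing date + 24 years → 30 December 2044.
Appellate Stay Credit: +67 days → 7 March 2045.
Examination Delay Credit: +229 days → 22 October 2045.
Marketing Approval Extension: 587 days (within the 1437-day cap) → +587 days → 1 June 2047.
Applicant Delay Offset: −56 days → 6 April 2047.

April 6, 2047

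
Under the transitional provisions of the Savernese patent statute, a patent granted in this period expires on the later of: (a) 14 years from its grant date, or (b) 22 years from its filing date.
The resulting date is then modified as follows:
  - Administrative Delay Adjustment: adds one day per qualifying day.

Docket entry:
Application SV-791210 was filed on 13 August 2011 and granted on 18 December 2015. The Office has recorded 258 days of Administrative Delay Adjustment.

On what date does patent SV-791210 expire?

April 28, 2034

(a) grant + 14 years → 18 December 2029.
(b) filing + 22 years → 13 August 2033.
Later of the two: 13 August 2033.
Administrative Delay Adjustment: +258 days → 28 April 2034.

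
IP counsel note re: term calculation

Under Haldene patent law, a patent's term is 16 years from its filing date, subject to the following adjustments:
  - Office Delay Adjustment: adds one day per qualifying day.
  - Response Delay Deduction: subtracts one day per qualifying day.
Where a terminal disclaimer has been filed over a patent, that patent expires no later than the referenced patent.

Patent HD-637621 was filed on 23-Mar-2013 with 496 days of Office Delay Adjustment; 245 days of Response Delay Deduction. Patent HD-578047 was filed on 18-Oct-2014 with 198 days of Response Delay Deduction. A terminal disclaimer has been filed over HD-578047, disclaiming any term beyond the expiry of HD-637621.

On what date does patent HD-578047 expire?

Natural term of HD-578047:
  Base: filing + 16 years → 18 October 2030.
  Response Delay Deduction: −198 days → 3 April 2030.
Expiry of referenced patent HD-637621:
  Base: filing + 16 years → 23 March 2029.
  Office Delay Adjustment: +496 days → 1 August 2030.
  Response Delay Deduction: −245 days → 29 November 2029.
Terminal disclaimer: HD-578047 expires on the earlier of 3 April 2030 and 29 November 2029.

November 29, 2029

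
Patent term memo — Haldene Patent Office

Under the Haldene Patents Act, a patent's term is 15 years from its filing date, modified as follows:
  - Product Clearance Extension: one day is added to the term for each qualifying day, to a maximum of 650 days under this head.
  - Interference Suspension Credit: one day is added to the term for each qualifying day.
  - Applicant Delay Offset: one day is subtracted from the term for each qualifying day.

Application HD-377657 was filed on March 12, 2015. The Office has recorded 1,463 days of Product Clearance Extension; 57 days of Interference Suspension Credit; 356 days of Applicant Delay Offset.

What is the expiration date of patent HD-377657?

Base term: filing date + 15 years → 12 March 2030.
Product Clearance Extension: 1463 days claimed exceeds the 650-day cap, so +650 days → 22 December 2031.
Interference Suspension Credit: +57 days → 17 February 2032.
Applicant Delay Offset: −356 days → 26 February 2031.

February 26, 2031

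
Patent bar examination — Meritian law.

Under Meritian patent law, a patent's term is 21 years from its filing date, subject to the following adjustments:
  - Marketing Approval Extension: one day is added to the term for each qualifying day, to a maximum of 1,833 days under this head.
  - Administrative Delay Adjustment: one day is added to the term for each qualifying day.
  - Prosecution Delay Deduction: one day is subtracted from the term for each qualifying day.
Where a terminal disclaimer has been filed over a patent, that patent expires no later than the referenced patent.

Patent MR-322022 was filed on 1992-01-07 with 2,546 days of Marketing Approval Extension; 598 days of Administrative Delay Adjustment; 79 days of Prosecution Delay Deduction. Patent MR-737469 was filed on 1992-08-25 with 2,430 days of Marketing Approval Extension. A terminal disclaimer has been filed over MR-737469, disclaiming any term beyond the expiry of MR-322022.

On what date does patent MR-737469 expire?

Natural term of MR-737469:
  Base: filing + 21 years → 25 August 2013.
  Marketing Approval Extension: 2430 days claimed exceeds the 1833-day cap, so +1833 days → 1 September 2018.
Expiry of referenced patent MR-322022:
  Base: filing + 21 years → 7 January 2013.
  Marketing Approval Extension: 2546 days claimed exceeds the 1833-day cap, so +1833 days → 14 January 2018.
  Administrative Delay Adjustment: +598 days → 4 September 2019.
  Prosecution Delay Deduction: −79 days → 17 June 2019.
Terminal disclaimer: MR-737469 expires on the earlier of 1 September 2018 and 17 June 2019.

2018-09-01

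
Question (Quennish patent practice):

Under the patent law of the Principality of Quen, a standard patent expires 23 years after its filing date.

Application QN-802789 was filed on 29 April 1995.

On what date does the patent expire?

2018-04-29

Filing date + 23 years → 29 April 2018.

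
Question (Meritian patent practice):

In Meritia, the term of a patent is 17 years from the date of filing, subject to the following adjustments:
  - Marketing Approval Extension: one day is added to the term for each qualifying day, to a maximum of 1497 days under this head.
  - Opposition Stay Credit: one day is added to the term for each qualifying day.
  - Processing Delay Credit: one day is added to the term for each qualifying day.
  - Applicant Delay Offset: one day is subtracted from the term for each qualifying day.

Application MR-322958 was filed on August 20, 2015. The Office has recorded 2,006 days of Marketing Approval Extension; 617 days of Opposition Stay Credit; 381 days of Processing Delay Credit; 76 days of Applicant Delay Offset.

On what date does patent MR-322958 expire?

Base term: filing date + 17 years → 20 August 2032.
Marketing Approval Extension: 2006 days claimed exceeds the 1497-day cap, so +1497 days → 25 September 2036.
Opposition Stay Credit: +617 days → 4 June 2038.
Processing Delay Credit: +381 days → 20 June 2039.
Applicant Delay Offset: −76 days → 5 April 2039.

2039-04-05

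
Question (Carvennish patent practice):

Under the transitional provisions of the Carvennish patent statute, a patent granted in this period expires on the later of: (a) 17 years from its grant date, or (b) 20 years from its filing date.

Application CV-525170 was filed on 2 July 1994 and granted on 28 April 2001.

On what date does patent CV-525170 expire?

(a) grant + 17 years → 28 April 2018.
(b) filing + 20 years → 2 July 2014.
Later of the two: 28 April 2018.

April 28, 2018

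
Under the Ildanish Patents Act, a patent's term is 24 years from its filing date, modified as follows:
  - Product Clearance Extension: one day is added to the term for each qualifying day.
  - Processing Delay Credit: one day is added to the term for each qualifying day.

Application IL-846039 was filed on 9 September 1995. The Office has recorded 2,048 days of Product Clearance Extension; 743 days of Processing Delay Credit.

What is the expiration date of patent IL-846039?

2027-05-01

Base term: filing date + 24 years → 9 September 2019.
Product Clearance Extension: +2048 days → 18 April 2025.
Processing Delay Credit: +743 days → 1 May 2027.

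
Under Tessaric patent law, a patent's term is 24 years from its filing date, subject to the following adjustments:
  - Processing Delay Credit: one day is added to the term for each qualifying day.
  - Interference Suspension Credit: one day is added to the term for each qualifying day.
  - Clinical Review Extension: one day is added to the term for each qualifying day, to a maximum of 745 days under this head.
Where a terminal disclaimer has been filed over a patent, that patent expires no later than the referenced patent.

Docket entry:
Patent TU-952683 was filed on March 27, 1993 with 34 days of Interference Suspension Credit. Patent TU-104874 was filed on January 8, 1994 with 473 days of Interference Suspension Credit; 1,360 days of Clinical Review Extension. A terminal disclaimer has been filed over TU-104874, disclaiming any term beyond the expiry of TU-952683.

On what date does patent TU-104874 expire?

April 30, 2017

Natural term of TU-104874:
  Base: filing + 24 years → 8 January 2018.
  Interference Suspension Credit: +473 days → 26 April 2019.
  Clinical Review Extension: 1360 days claimed exceeds the 745-day cap, so +745 days → 10 May 2021.
Expiry of referenced patent TU-952683:
  Base: filing + 24 years → 27 March 2017.
  Interference Suspension Credit: +34 days → 30 April 2017.
Terminal disclaimer: TU-104874 expires on the earlier of 10 May 2021 and 30 April 2017.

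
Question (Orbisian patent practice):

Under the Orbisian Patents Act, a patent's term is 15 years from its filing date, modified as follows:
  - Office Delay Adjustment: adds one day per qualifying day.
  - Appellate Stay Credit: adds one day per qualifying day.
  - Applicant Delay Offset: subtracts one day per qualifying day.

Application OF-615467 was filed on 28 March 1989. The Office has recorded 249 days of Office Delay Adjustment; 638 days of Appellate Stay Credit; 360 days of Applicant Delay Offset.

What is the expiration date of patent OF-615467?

September 6, 2005

Base term: filing date + 15 years → 28 March 2004.
Office Delay Adjustment: +249 days → 2 December 2004.
Appellate Stay Credit: +638 days → 1 September 2006.
Applicant Delay Offset: −360 days → 6 September 2005.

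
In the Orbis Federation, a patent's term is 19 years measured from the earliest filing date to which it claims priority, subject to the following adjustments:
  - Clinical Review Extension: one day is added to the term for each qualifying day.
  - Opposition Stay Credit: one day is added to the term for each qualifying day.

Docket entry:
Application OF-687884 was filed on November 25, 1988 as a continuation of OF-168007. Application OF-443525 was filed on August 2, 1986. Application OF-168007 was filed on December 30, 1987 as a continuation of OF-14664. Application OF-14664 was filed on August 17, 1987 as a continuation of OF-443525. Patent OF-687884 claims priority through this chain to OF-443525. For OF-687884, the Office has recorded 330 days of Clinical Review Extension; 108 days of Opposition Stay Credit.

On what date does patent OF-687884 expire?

2006-10-14

Earliest priority filing: 2 August 1986.
Base term: 2 August 1986 + 19 years → 2 August 2005.
Clinical Review Extension: +330 days → 28 June 2006.
Opposition Stay Credit: +108 days → 14 October 2006.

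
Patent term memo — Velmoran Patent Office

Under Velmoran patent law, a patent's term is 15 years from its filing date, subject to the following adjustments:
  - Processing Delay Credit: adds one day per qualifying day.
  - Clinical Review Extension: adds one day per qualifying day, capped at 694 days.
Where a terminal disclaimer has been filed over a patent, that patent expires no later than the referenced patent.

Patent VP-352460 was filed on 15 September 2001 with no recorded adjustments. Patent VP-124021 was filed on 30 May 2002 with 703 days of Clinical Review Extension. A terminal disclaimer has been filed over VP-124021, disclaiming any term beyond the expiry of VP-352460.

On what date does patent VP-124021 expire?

2016-09-15

Natural term of VP-124021:
  Base: filing + 15 years → 30 May 2017.
  Clinical Review Extension: 703 days claimed exceeds the 694-day cap, so +694 days → 24 April 2019.
Expiry of referenced patent VP-352460:
  Base: filing + 15 years → 15 September 2016.
Terminal disclaimer: VP-124021 expires on the earlier of 24 April 2019 and 15 September 2016.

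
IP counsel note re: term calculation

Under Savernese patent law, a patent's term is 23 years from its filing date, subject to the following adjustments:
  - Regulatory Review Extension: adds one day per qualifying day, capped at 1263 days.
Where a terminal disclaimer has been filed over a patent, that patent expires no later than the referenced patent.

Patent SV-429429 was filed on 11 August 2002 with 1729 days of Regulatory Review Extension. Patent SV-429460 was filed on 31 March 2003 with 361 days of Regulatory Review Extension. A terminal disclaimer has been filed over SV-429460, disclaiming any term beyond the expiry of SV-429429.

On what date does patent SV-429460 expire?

Natural term of SV-429460:
  Base: filing + 23 years → 31 March 2026.
  Regulatory Review Extension: 361 days (within the 1263-day cap) → +361 days → 27 March 2027.
Expiry of referenced patent SV-429429:
  Base: filing + 23 years → 11 August 2025.
  Regulatory Review Extension: 1729 days claimed exceeds the 1263-day cap, so +1263 days → 25 January 2029.
Terminal disclaimer: SV-429460 expires on the earlier of 27 March 2027 and 25 January 2029.

2027-03-27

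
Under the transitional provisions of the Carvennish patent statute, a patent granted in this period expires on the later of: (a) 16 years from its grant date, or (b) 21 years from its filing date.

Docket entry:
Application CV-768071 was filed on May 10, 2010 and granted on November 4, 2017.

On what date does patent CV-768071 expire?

(a) grant + 16 years → 4 November 2033.
(b) filing + 21 years → 10 May 2031.
Later of the two: 4 November 2033.

2033-11-04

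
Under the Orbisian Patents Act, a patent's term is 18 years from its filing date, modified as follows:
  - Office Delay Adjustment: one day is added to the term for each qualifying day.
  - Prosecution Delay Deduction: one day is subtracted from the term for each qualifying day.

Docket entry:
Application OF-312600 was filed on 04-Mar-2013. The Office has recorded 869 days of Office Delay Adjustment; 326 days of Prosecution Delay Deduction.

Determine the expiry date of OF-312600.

2032-08-28

Base term: filing date + 18 years → 4 March 2031.
Office Delay Adjustment: +869 days → 20 July 2033.
Prosecution Delay Deduction: −326 days → 28 August 2032.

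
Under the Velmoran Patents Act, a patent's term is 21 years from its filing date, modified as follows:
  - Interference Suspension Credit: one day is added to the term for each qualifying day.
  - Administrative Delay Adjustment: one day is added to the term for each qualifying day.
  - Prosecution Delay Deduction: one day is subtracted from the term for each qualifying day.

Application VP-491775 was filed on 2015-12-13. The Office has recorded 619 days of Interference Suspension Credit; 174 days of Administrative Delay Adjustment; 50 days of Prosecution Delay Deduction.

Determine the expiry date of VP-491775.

2038-12-26

Base term: filing date + 21 years → 13 December 2036.
Interference Suspension Credit: +619 days → 24 August 2038.
Administrative Delay Adjustment: +174 days → 14 February 2039.
Prosecution Delay Deduction: −50 days → 26 December 2038.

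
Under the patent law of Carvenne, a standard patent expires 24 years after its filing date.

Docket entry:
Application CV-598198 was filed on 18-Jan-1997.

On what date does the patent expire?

Filing date + 24 years → 18 January 2021.

2021-01-18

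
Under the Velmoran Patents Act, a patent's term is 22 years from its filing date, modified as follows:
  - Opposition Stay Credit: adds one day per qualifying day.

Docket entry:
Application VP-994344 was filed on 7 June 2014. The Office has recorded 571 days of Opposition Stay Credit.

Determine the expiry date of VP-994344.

Base term: filing date + 22 years → 7 June 2036.
Opposition Stay Credit: +571 days → 30 December 2037.

December 30, 2037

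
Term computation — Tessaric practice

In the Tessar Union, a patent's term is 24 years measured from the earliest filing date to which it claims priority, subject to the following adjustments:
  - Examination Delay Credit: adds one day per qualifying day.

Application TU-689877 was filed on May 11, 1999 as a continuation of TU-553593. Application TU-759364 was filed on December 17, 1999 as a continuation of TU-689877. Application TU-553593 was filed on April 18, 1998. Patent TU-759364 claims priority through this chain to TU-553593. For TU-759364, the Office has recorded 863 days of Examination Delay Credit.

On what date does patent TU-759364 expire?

August 28, 2024

Earliest priority filing: 18 April 1998.
Base term: 18 April 1998 + 24 years → 18 April 2022.
Examination Delay Credit: +863 days → 28 August 2024.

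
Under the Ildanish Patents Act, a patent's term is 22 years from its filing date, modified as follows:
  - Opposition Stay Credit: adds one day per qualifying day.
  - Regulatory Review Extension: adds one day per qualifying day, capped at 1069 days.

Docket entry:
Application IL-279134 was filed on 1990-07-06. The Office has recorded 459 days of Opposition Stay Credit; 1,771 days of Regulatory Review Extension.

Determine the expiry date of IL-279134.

Base term: filing date + 22 years → 6 July 2012.
Opposition Stay Credit: +459 days → 8 October 2013.
Regulatory Review Extension: 1771 days claimed exceeds the 1069-day cap, so +1069 days → 11 September 2016.

2016-09-11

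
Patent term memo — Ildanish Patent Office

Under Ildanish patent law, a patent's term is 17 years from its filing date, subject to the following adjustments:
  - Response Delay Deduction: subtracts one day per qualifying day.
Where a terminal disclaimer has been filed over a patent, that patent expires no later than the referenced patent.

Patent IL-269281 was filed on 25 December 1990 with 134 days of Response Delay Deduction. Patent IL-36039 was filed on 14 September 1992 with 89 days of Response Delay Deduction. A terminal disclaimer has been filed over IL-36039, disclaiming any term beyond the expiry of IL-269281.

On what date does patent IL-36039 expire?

2007-08-13

Natural term of IL-36039:
  Base: filing + 17 years → 14 September 2009.
  Response Delay Deduction: −89 days → 17 June 2009.
Expiry of referenced patent IL-269281:
  Base: filing + 17 years → 25 December 2007.
  Response Delay Deduction: −134 days → 13 August 2007.
Terminal disclaimer: IL-36039 expires on the earlier of 17 June 2009 and 13 August 2007.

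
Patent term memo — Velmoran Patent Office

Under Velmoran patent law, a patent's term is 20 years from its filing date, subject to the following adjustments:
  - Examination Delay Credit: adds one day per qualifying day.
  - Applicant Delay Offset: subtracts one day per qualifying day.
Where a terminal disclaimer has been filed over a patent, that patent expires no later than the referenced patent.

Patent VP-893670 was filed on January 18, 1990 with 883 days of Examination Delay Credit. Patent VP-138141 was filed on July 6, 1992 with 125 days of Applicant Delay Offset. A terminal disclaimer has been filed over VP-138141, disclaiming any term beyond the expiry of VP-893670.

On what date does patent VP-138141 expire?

Natural term of VP-138141:
  Base: filing + 20 years → 6 July 2012.
  Applicant Delay Offset: −125 days → 3 March 2012.
Expiry of referenced patent VP-893670:
  Base: filing + 20 years → 18 January 2010.
  Examination Delay Credit: +883 days → 19 June 2012.
Terminal disclaimer: VP-138141 expires on the earlier of 3 March 2012 and 19 June 2012.

2012-03-03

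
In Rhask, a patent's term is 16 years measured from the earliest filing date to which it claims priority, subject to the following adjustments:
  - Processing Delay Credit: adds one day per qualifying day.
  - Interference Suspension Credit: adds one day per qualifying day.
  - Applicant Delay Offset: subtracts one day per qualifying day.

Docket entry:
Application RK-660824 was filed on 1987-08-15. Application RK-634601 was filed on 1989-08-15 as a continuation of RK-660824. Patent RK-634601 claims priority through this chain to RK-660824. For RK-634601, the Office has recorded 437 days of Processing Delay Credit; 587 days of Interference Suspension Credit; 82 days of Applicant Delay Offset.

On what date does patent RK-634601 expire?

Earliest priority filing: 15 August 1987.
Base term: 15 August 1987 + 16 years → 15 August 2003.
Processing Delay Credit: +437 days → 25 October 2004.
Interference Suspension Credit: +587 days → 4 June 2006.
Applicant Delay Offset: −82 days → 14 March 2006.

2006-03-14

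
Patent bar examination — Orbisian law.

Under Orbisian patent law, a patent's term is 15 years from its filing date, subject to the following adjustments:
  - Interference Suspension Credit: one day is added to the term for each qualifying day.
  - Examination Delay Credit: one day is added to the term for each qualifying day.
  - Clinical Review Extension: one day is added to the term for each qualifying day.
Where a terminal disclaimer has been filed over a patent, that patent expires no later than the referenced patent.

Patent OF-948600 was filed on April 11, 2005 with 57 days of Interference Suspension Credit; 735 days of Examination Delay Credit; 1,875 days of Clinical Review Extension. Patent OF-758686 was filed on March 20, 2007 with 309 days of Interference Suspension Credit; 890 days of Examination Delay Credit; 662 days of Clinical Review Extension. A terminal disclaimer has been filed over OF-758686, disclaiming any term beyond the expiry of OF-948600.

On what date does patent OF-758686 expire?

Natural term of OF-758686:
  Base: filing + 15 years → 20 March 2022.
  Interference Suspension Credit: +309 days → 23 January 2023.
  Examination Delay Credit: +890 days → 1 July 2025.
  Clinical Review Extension: +662 days → 24 April 2027.
Expiry of referenced patent OF-948600:
  Base: filing + 15 years → 11 April 2020.
  Interference Suspension Credit: +57 days → 7 June 2020.
  Examination Delay Credit: +735 days → 12 June 2022.
  Clinical Review Extension: +1875 days → 31 July 2027.
Terminal disclaimer: OF-758686 expires on the earlier of 24 April 2027 and 31 July 2027.

2027-04-24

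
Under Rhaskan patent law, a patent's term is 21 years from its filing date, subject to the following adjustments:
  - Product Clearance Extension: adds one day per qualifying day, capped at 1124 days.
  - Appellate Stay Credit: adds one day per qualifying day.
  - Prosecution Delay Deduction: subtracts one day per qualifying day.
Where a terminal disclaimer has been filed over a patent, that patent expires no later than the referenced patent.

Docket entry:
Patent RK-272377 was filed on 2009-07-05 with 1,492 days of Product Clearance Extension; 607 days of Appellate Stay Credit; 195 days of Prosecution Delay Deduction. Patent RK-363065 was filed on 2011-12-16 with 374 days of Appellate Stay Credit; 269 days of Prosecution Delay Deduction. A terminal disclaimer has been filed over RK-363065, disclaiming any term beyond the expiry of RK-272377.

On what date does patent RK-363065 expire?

Natural term of RK-363065:
  Base: filing + 21 years → 16 December 2032.
  Appellate Stay Credit: +374 days → 25 December 2033.
  Prosecution Delay Deduction: −269 days → 31 March 2033.
Expiry of referenced patent RK-272377:
  Base: filing + 21 years → 5 July 2030.
  Product Clearance Extension: 1492 days claimed exceeds the 1124-day cap, so +1124 days → 2 August 2033.
  Appellate Stay Credit: +607 days → 1 April 2035.
  Prosecution Delay Deduction: −195 days → 18 September 2034.
Terminal disclaimer: RK-363065 expires on the earlier of 31 March 2033 and 18 September 2034.

March 31, 2033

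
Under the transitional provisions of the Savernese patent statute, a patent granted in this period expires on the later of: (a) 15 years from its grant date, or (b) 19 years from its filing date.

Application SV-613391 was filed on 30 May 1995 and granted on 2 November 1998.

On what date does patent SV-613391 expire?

May 30, 2014

(a) grant + 15 years → 2 November 2013.
(b) filing + 19 years → 30 May 2014.
Later of the two: 30 May 2014.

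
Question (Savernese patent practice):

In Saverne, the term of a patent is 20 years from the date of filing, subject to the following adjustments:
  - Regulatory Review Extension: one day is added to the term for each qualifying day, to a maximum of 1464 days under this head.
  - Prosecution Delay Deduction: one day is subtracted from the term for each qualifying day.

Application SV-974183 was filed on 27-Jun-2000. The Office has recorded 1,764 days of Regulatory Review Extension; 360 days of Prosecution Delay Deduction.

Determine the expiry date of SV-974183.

Base term: filing date + 20 years → 27 June 2020.
Regulatory Review Extension: 1764 days claimed exceeds the 1464-day cap, so +1464 days → 30 June 2024.
Prosecution Delay Deduction: −360 days → 6 July 2023.

2023-07-06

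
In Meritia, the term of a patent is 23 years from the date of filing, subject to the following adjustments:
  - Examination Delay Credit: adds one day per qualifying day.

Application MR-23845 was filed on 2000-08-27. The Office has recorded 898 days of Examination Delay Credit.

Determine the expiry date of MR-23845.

Base term: filing date + 23 years → 27 August 2023.
Examination Delay Credit: +898 days → 10 February 2026.

February 10, 2026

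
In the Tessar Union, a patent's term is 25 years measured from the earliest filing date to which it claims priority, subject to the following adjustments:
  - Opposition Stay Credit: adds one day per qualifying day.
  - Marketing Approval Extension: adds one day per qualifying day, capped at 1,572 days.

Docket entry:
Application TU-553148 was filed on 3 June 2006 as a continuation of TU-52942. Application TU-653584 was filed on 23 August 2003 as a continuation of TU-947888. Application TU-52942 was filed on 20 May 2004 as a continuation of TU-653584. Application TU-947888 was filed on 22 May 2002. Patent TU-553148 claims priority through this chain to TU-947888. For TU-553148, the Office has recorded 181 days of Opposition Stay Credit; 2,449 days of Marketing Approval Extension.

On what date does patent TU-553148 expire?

March 9, 2032

Earliest priority filing: 22 May 2002.
Base term: 22 May 2002 + 25 years → 22 May 2027.
Opposition Stay Credit: +181 days → 19 November 2027.
Marketing Approval Extension: 2449 days claimed exceeds the 1572-day cap, so +1572 days → 9 March 2032.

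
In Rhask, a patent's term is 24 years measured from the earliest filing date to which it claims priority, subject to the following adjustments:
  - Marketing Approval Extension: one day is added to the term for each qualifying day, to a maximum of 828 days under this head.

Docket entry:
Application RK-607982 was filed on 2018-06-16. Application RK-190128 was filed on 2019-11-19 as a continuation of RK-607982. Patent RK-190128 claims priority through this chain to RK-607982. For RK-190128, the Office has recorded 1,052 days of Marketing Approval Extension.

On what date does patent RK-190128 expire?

2044-09-21

Earliest priority filing: 16 June 2018.
Base term: 16 June 2018 + 24 years → 16 June 2042.
Marketing Approval Extension: 1052 days claimed exceeds the 828-day cap, so +828 days → 21 September 2044.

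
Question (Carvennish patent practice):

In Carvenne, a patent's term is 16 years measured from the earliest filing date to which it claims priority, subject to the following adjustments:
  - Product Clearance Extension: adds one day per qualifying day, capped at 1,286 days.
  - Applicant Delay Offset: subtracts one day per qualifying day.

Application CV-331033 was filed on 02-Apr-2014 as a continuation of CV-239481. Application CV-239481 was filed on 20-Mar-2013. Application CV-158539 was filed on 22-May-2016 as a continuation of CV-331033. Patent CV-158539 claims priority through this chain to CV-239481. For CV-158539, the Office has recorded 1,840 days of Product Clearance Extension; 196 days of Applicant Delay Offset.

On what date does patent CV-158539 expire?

Earliest priority filing: 20 March 2013.
Base term: 20 March 2013 + 16 years → 20 March 2029.
Product Clearance Extension: 1840 days claimed exceeds the 1286-day cap, so +1286 days → 26 September 2032.
Applicant Delay Offset: −196 days → 14 March 2032.

2032-03-14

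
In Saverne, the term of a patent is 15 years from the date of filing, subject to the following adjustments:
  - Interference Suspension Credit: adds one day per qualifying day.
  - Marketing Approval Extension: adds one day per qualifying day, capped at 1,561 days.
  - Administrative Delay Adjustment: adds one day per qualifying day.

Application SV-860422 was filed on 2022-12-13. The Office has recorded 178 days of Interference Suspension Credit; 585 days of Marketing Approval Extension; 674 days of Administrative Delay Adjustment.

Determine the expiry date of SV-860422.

Base term: filing date + 15 years → 13 December 2037.
Interference Suspension Credit: +178 days → 9 June 2038.
Marketing Approval Extension: 585 days (within the 1561-day cap) → +585 days → 15 January 2040.
Administrative Delay Adjustment: +674 days → 19 November 2041.

2041-11-19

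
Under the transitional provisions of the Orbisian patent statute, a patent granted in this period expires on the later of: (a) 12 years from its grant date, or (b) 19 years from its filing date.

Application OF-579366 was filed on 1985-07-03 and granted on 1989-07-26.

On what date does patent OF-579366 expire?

July 3, 2004

(a) grant + 12 years → 26 July 2001.
(b) filing + 19 years → 3 July 2004.
Later of the two: 3 July 2004.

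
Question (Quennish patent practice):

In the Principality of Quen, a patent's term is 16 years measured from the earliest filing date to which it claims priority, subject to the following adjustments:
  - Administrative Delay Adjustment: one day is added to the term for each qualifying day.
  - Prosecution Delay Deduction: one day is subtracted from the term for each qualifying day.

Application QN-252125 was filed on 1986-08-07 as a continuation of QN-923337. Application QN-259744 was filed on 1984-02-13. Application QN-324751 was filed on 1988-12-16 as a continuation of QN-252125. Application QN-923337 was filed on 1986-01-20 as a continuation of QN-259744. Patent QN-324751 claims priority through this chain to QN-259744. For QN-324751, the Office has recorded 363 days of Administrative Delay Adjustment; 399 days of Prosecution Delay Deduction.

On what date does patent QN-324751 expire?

Earliest priority filing: 13 February 1984.
Base term: 13 February 1984 + 16 years → 13 February 2000.
Administrative Delay Adjustment: +363 days → 10 February 2001.
Prosecution Delay Deduction: −399 days → 8 January 2000.

2000-01-08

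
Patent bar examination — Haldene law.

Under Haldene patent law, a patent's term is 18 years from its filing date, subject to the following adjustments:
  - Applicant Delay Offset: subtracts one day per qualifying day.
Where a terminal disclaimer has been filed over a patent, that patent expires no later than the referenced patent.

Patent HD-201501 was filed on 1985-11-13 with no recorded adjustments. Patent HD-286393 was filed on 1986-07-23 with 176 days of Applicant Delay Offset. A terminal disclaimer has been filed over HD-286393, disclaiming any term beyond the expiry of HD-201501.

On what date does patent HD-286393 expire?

Natural term of HD-286393:
  Base: filing + 18 years → 23 July 2004.
  Applicant Delay Offset: −176 days → 29 January 2004.
Expiry of referenced patent HD-201501:
  Base: filing + 18 years → 13 November 2003.
Terminal disclaimer: HD-286393 expires on the earlier of 29 January 2004 and 13 November 2003.

November 13, 2003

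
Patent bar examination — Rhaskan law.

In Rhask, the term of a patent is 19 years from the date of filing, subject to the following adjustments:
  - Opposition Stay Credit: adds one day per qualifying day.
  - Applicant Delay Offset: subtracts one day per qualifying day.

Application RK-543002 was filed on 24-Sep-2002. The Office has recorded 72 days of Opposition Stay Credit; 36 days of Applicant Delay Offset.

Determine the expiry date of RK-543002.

Base term: filing date + 19 years → 24 September 2021.
Opposition Stay Credit: +72 days → 5 December 2021.
Applicant Delay Offset: −36 days → 30 October 2021.

October 30, 2021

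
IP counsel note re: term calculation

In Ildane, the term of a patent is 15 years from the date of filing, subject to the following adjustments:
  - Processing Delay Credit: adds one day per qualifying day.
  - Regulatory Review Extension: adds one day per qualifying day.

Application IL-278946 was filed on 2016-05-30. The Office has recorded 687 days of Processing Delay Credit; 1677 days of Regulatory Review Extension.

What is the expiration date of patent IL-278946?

2037-11-18

Base term: filing date + 15 years → 30 May 2031.
Processing Delay Credit: +687 days → 16 April 2033.
Regulatory Review Extension: +1677 days → 18 November 2037.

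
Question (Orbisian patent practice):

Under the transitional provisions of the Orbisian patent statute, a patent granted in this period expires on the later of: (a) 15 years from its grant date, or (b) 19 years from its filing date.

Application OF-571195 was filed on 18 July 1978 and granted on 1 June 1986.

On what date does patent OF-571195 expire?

(a) grant + 15 years → 1 June 2001.
(b) filing + 19 years → 18 July 1997.
Later of the two: 1 June 2001.

2001-06-01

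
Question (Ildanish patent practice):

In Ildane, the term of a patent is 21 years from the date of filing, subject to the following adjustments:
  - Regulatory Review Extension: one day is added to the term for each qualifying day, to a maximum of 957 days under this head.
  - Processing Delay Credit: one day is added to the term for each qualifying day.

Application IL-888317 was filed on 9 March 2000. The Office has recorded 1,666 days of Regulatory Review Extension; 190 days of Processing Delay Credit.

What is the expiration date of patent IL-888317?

Base term: filing date + 21 years → 9 March 2021.
Regulatory Review Extension: 1666 days claimed exceeds the 957-day cap, so +957 days → 22 October 2023.
Processing Delay Credit: +190 days → 29 April 2024.

2024-04-29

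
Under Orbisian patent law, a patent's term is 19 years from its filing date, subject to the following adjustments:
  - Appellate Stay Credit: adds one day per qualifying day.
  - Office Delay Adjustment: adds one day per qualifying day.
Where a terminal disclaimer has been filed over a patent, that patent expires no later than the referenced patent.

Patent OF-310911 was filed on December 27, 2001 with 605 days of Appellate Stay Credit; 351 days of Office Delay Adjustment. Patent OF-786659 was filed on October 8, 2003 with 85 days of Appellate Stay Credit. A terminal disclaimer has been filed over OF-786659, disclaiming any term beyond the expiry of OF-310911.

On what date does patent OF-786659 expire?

Natural term of OF-786659:
  Base: filing + 19 years → 8 October 2022.
  Appellate Stay Credit: +85 days → 1 January 2023.
Expiry of referenced patent OF-310911:
  Base: filing + 19 years → 27 December 2020.
  Appellate Stay Credit: +605 days → 24 August 2022.
  Office Delay Adjustment: +351 days → 10 August 2023.
Terminal disclaimer: OF-786659 expires on the earlier of 1 January 2023 and 10 August 2023.

2023-01-01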